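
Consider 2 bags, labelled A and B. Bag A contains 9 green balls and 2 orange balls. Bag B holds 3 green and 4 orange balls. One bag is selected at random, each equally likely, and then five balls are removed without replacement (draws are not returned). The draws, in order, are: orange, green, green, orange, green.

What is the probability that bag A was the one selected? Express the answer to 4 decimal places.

For each hypothesis, P(data | H) works out to: P(data | bag A) = (2/11)(9/10)(8/9)(1/8)(7/7) = 1/55; P(data | bag B) = (4/7)(3/6)(2/5)(3/4)(1/3) = 1/35.
Multiplying each by its prior: 1/2 · 1/55 = 1/110, 1/2 · 1/35 = 1/70; these sum to 9/385.
Therefore the posterior P(bag A | data) = (1/110) / (9/385) = 7/18.

0.3889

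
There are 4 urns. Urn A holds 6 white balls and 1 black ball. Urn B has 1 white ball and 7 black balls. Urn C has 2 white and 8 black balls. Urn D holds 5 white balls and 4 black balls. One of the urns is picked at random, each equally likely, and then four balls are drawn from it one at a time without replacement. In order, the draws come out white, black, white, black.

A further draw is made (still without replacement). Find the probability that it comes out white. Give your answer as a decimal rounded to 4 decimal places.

0.4688

For each hypothesis, P(data | H) works out to: P(data | urn A) = (6/7)(1/6)(5/5)(0/4) = 0; P(data | urn B) = (1/8)(7/7)(0/6) = 0; P(data | urn C) = (2/10)(8/9)(1/8)(7/7) = 1/45; P(data | urn D) = (5/9)(4/8)(4/7)(3/6) = 5/63.
Multiplying each by its prior: 1/4 · 0 = 0, 1/4 · 0 = 0, 1/4 · 1/45 = 1/180, 1/4 · 5/63 = 5/252; summing to 8/315.
Dividing through by the total gives posterior P(urn A | data) = 0, P(urn B | data) = 0, P(urn C | data) = 7/32, P(urn D | data) = 25/32.
So P(white next | data) = Σ P(white next | H) P(H | data) = (0)(7/32) + (3/5)(25/32) = 15/32.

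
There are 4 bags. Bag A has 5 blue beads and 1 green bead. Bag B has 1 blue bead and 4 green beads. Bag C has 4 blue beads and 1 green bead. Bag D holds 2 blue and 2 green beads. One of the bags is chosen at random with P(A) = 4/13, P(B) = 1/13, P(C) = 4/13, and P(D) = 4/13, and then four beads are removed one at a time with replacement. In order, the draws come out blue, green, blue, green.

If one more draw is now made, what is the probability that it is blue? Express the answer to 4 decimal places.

Compute the likelihood of the observed sequence for each case: P(data | bag A) = (5/6)(1/6)(5/6)(1/6) = 0.01929; P(data | bag B) = (1/5)(4/5)(1/5)(4/5) = 0.0256; P(data | bag C) = (4/5)(1/5)(4/5)(1/5) = 0.0256; P(data | bag D) = (2/4)(2/4)(2/4)(2/4) = 0.0625.
The prior-weighted likelihoods are 4/13 · 0.01929 = 0.0059354, 1/13 · 0.0256 = 0.0019692, 4/13 · 0.0256 = 0.0078769, 4/13 · 0.0625 = 0.019231; with total 0.035012.
The posterior is then P(bag A | data) = 0.16952, P(bag B | data) = 0.056244, P(bag C | data) = 0.22498, P(bag D | data) = 0.54926.
Averaging over the posterior, P(blue next | data) = (5/6)(0.16952) + (1/5)(0.056244) + (4/5)(0.22498) + (1/2)(0.54926) = 0.60713.

0.6071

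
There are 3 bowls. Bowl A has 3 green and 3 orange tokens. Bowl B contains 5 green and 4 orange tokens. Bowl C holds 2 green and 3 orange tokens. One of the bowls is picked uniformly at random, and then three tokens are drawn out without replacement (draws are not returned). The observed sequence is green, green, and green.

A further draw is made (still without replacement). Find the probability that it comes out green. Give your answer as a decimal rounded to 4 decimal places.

0.2347

The likelihood of the observed sequence under each hypothesis: P(data | bowl A) = (3/6)(2/5)(1/4) = 0.05; P(data | bowl B) = (5/9)(4/8)(3/7) = 0.11905; P(data | bowl C) = (2/5)(1/4)(0/3) = 0.
Multiplying each by its prior: 1/3 · 0.05 = 0.016667, 1/3 · 0.11905 = 0.039683, 1/3 · 0 = 0; summing to 0.056349.
Normalising, the posterior is P(bowl A | data) = 0.29577, P(bowl B | data) = 0.70423, P(bowl C | data) = 0.
The predictive probability is P(green next | data) = (0)(0.29577) + (1/3)(0.70423) = 0.23474.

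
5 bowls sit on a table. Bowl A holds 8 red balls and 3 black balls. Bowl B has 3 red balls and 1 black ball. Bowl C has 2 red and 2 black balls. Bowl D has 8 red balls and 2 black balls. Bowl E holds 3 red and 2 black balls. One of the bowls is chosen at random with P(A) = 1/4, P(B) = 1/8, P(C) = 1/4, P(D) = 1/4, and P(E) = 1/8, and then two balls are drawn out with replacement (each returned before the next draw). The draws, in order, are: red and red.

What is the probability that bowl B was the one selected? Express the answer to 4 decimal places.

For each hypothesis, P(data | H) works out to: P(data | bowl A) = (8/11)(8/11) = 0.52893; P(data | bowl B) = (3/4)(3/4) = 0.5625; P(data | bowl C) = (2/4)(2/4) = 0.25; P(data | bowl D) = (8/10)(8/10) = 0.64; P(data | bowl E) = (3/5)(3/5) = 0.36.
Weighting by the prior gives 1/4 · 0.52893 = 0.13223, 1/8 · 0.5625 = 0.070312, 1/4 · 0.25 = 0.0625, 1/4 · 0.64 = 0.16, 1/8 · 0.36 = 0.045; summing to 0.47004.
Therefore the posterior P(bowl B | data) = (0.070312) / (0.47004) = 0.14959.

0.1496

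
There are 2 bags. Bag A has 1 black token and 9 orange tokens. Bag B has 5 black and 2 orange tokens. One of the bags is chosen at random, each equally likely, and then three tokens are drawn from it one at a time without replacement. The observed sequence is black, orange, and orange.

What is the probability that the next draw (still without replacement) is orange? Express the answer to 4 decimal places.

0.6774

The likelihood of the observed sequence under each hypothesis: P(data | bag A) = (1/10)(9/9)(8/8) = 1/10; P(data | bag B) = (5/7)(2/6)(1/5) = 1/21.
Multiplying each by its prior: 1/2 · 1/10 = 1/20, 1/2 · 1/21 = 1/42; summing to 31/420.
Dividing through by the total gives posterior P(bag A | data) = 21/31, P(bag B | data) = 10/31.
Averaging over the posterior, P(orange next | data) = (1)(21/31) + (0)(10/31) = 21/31.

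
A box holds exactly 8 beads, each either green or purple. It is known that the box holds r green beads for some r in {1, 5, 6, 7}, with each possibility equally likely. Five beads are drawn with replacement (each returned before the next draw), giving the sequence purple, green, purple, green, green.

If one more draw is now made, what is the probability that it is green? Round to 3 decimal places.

Compute the likelihood of the observed sequence for each case: P(data | r = 1) = (7/8)(1/8)(7/8)(1/8)(1/8) = 0.0014954; P(data | r = 5) = (3/8)(5/8)(3/8)(5/8)(5/8) = 0.034332; P(data | r = 6) = (2/8)(6/8)(2/8)(6/8)(6/8) = 0.026367; P(data | r = 7) = (1/8)(7/8)(1/8)(7/8)(7/8) = 0.010468.
Weighting by the prior gives 1/4 · 0.0014954 = 0.00037384, 1/4 · 0.034332 = 0.0085831, 1/4 · 0.026367 = 0.0065918, 1/4 · 0.010468 = 0.0026169; with total 0.018166.
The posterior is then P(r = 1 | data) = 0.02058, P(r = 5 | data) = 0.47249, P(r = 6 | data) = 0.36287, P(r = 7 | data) = 0.14406.
So P(green next | data) = Σ P(green next | H) P(H | data) = (1/8)(0.02058) + (5/8)(0.47249) + (3/4)(0.36287) + (7/8)(0.14406) = 0.69608.

0.696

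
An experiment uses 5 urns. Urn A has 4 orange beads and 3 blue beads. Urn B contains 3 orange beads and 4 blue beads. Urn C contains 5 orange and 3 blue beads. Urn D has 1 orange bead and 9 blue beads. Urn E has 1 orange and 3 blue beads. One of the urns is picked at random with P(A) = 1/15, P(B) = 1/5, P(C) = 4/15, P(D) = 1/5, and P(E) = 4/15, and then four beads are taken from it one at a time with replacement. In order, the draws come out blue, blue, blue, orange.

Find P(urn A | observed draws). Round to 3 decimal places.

0.043

The likelihood of the observed sequence under each hypothesis: P(data | urn A) = (3/7)(3/7)(3/7)(4/7) = 0.044981; P(data | urn B) = (4/7)(4/7)(4/7)(3/7) = 0.079967; P(data | urn C) = (3/8)(3/8)(3/8)(5/8) = 0.032959; P(data | urn D) = (9/10)(9/10)(9/10)(1/10) = 0.0729; P(data | urn E) = (3/4)(3/4)(3/4)(1/4) = 0.10547.
The prior-weighted likelihoods are 1/15 · 0.044981 = 0.0029988, 1/5 · 0.079967 = 0.015993, 4/15 · 0.032959 = 0.0087891, 1/5 · 0.0729 = 0.01458, 4/15 · 0.10547 = 0.028125; summing to 0.070486.
Hence P(urn A | data) = (0.0029988) / (0.070486) = 0.042544.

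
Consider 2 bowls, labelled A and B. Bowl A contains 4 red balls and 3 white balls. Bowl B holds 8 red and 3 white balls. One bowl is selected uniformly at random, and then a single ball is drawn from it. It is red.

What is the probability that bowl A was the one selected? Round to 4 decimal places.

0.4400

The likelihood of this draw under each hypothesis: P(data | bowl A) = (4/7) = 4/7; P(data | bowl B) = (8/11) = 8/11.
The prior-weighted likelihoods are 1/2 · 4/7 = 2/7, 1/2 · 8/11 = 4/11; these sum to 50/77.
By Bayes' rule, P(bowl A | data) = (2/7) / (50/77) = 11/25.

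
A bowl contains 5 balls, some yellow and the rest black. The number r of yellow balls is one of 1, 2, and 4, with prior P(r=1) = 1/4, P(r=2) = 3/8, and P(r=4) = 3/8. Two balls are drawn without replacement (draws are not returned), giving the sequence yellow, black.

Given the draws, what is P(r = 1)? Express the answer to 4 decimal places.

0.2105

For each hypothesis, P(data | H) works out to: P(data | r = 1) = (1/5)(4/4) = 1/5; P(data | r = 2) = (2/5)(3/4) = 3/10; P(data | r = 4) = (4/5)(1/4) = 1/5.
The prior-weighted likelihoods are 1/4 · 1/5 = 1/20, 3/8 · 3/10 = 9/80, 3/8 · 1/5 = 3/40; with total 19/80.
So P(r = 1 | data) = (1/20) / (19/80) = 4/19.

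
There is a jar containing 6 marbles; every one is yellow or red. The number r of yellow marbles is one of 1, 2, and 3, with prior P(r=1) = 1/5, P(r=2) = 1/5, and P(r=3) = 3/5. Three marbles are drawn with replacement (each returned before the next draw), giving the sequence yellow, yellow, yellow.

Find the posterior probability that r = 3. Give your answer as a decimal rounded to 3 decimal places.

0.900

For each hypothesis, P(data | H) works out to: P(data | r = 1) = (1/6)(1/6)(1/6) = 0.0046296; P(data | r = 2) = (2/6)(2/6)(2/6) = 0.037037; P(data | r = 3) = (3/6)(3/6)(3/6) = 0.125.
The prior-weighted likelihoods are 1/5 · 0.0046296 = 0.00092593, 1/5 · 0.037037 = 0.0074074, 3/5 · 0.125 = 0.075; summing to 0.083333.
Therefore the posterior P(r = 3 | data) = (0.075) / (0.083333) = 0.9.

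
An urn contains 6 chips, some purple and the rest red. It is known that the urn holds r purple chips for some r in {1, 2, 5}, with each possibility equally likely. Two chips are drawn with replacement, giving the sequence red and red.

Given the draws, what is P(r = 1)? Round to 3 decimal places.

For each hypothesis, P(data | H) works out to: P(data | r = 1) = (5/6)(5/6) = 25/36; P(data | r = 2) = (4/6)(4/6) = 4/9; P(data | r = 5) = (1/6)(1/6) = 1/36.
Multiplying each by its prior: 1/3 · 25/36 = 25/108, 1/3 · 4/9 = 4/27, 1/3 · 1/36 = 1/108; with total 7/18.
So P(r = 1 | data) = (25/108) / (7/18) = 25/42.

0.595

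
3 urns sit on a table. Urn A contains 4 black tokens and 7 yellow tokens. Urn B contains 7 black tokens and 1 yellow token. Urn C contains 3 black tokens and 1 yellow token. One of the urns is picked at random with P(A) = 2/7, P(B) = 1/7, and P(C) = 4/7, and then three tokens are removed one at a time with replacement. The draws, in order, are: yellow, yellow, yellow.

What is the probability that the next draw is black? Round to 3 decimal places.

0.407

The likelihood of the observed sequence under each hypothesis: P(data | urn A) = (7/11)(7/11)(7/11) = 0.2577; P(data | urn B) = (1/8)(1/8)(1/8) = 0.0019531; P(data | urn C) = (1/4)(1/4)(1/4) = 0.015625.
Weighting by the prior gives 2/7 · 0.2577 = 0.073629, 1/7 · 0.0019531 = 0.00027902, 4/7 · 0.015625 = 0.0089286; with total 0.082836.
The posterior is then P(urn A | data) = 0.88885, P(urn B | data) = 0.0033683, P(urn C | data) = 0.10779.
The predictive probability is P(black next | data) = (4/11)(0.88885) + (7/8)(0.0033683) + (3/4)(0.10779) = 0.407.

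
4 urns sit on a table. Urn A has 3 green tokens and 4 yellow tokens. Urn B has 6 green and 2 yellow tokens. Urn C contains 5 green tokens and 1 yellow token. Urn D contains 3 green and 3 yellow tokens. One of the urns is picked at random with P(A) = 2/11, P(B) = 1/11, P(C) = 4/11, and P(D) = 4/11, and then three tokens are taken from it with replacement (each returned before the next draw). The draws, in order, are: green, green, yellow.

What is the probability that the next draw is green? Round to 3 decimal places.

0.633

Compute the likelihood of the observed sequence for each case: P(data | urn A) = (3/7)(3/7)(4/7) = 0.10496; P(data | urn B) = (6/8)(6/8)(2/8) = 0.14062; P(data | urn C) = (5/6)(5/6)(1/6) = 0.11574; P(data | urn D) = (3/6)(3/6)(3/6) = 0.125.
Multiplying each by its prior: 2/11 · 0.10496 = 0.019083, 1/11 · 0.14062 = 0.012784, 4/11 · 0.11574 = 0.042088, 4/11 · 0.125 = 0.045455; these sum to 0.11941.
Dividing through by the total gives posterior P(urn A | data) = 0.15981, P(urn B | data) = 0.10706, P(urn C | data) = 0.35247, P(urn D | data) = 0.38066.
So P(green next | data) = Σ P(green next | H) P(H | data) = (3/7)(0.15981) + (3/4)(0.10706) + (5/6)(0.35247) + (1/2)(0.38066) = 0.63284.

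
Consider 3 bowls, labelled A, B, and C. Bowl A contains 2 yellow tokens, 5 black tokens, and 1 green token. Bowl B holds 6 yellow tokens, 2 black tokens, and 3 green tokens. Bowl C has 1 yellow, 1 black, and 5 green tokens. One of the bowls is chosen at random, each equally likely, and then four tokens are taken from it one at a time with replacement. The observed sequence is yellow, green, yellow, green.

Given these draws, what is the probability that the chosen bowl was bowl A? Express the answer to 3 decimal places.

Compute the likelihood of the observed sequence for each case: P(data | bowl A) = (2/8)(1/8)(2/8)(1/8) = 0.00097656; P(data | bowl B) = (6/11)(3/11)(6/11)(3/11) = 0.02213; P(data | bowl C) = (1/7)(5/7)(1/7)(5/7) = 0.010412.
The prior-weighted likelihoods are 1/3 · 0.00097656 = 0.00032552, 1/3 · 0.02213 = 0.0073765, 1/3 · 0.010412 = 0.0034708; these sum to 0.011173.
So P(bowl A | data) = (0.00032552) / (0.011173) = 0.029135.

0.029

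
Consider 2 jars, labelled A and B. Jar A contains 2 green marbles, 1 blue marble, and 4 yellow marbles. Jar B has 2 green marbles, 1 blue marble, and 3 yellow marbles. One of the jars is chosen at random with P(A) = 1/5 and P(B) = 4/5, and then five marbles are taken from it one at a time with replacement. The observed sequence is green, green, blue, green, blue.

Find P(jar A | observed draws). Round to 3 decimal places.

0.104

Compute the likelihood of the observed sequence for each case: P(data | jar A) = (2/7)(2/7)(1/7)(2/7)(1/7) = 0.00047599; P(data | jar B) = (2/6)(2/6)(1/6)(2/6)(1/6) = 0.0010288.
Multiplying each by its prior: 1/5 · 0.00047599 = 9.5198e-05, 4/5 · 0.0010288 = 0.00082305; with total 0.00091824.
Hence P(jar A | data) = (9.5198e-05) / (0.00091824) = 0.10367.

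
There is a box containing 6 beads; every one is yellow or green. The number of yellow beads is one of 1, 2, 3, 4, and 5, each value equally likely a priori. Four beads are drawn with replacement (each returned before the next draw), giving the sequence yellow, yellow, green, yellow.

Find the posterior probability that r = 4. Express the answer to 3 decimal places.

0.345

The likelihood of the observed sequence under each hypothesis: P(data | r = 1) = (1/6)(1/6)(5/6)(1/6) = 0.003858; P(data | r = 2) = (2/6)(2/6)(4/6)(2/6) = 0.024691; P(data | r = 3) = (3/6)(3/6)(3/6)(3/6) = 0.0625; P(data | r = 4) = (4/6)(4/6)(2/6)(4/6) = 0.098765; P(data | r = 5) = (5/6)(5/6)(1/6)(5/6) = 0.096451.
Weighting by the prior gives 1/5 · 0.003858 = 0.0007716, 1/5 · 0.024691 = 0.0049383, 1/5 · 0.0625 = 0.0125, 1/5 · 0.098765 = 0.019753, 1/5 · 0.096451 = 0.01929; these sum to 0.057253.
Hence P(r = 4 | data) = (0.019753) / (0.057253) = 0.34501.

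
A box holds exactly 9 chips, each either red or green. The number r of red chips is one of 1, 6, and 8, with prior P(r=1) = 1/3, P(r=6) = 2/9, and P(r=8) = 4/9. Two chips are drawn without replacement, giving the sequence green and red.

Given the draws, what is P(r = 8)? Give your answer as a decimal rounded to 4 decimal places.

0.3478

Compute the likelihood of the observed sequence for each case: P(data | r = 1) = (8/9)(1/8) = 1/9; P(data | r = 6) = (3/9)(6/8) = 1/4; P(data | r = 8) = (1/9)(8/8) = 1/9.
Weighting by the prior gives 1/3 · 1/9 = 1/27, 2/9 · 1/4 = 1/18, 4/9 · 1/9 = 4/81; summing to 23/162.
Therefore the posterior P(r = 8 | data) = (4/81) / (23/162) = 8/23.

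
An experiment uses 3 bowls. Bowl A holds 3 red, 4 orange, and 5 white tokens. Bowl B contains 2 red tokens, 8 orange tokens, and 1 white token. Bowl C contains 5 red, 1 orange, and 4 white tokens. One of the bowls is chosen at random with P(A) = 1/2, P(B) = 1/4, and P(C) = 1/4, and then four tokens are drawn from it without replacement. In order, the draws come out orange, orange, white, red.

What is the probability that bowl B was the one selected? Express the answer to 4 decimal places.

The likelihood of the observed sequence under each hypothesis: P(data | bowl A) = (4/12)(3/11)(5/10)(3/9) = 0.015152; P(data | bowl B) = (8/11)(7/10)(1/9)(2/8) = 0.014141; P(data | bowl C) = (1/10)(0/9) = 0.
Multiplying each by its prior: 1/2 · 0.015152 = 0.0075758, 1/4 · 0.014141 = 0.0035354, 1/4 · 0 = 0; these sum to 0.011111.
Therefore the posterior P(bowl B | data) = (0.0035354) / (0.011111) = 0.31818.

0.3182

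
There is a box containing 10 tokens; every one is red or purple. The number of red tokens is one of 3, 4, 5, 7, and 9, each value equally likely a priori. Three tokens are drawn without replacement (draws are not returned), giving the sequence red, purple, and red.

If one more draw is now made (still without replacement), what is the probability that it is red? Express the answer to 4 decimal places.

0.5617

Under each hypothesis, the probability of the observed sequence is: P(data | r = 3) = (3/10)(7/9)(2/8) = 7/120; P(data | r = 4) = (4/10)(6/9)(3/8) = 1/10; P(data | r = 5) = (5/10)(5/9)(4/8) = 5/36; P(data | r = 7) = (7/10)(3/9)(6/8) = 7/40; P(data | r = 9) = (9/10)(1/9)(8/8) = 1/10.
The prior-weighted likelihoods are 1/5 · 7/120 = 7/600, 1/5 · 1/10 = 1/50, 1/5 · 5/36 = 1/36, 1/5 · 7/40 = 7/200, 1/5 · 1/10 = 1/50; these sum to 103/900.
Normalising, the posterior is P(r = 3 | data) = 21/206, P(r = 4 | data) = 18/103, P(r = 5 | data) = 25/103, P(r = 7 | data) = 63/206, P(r = 9 | data) = 18/103.
So P(red next | data) = Σ P(red next | H) P(H | data) = (1/7)(21/206) + (2/7)(18/103) + (3/7)(25/103) + (5/7)(63/206) + (1)(18/103) = 405/721.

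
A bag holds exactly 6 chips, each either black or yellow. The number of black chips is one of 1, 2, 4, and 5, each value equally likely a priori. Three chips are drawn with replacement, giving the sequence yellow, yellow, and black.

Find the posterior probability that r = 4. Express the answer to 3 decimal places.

Under each hypothesis, the probability of the observed sequence is: P(data | r = 1) = (5/6)(5/6)(1/6) = 25/216; P(data | r = 2) = (4/6)(4/6)(2/6) = 4/27; P(data | r = 4) = (2/6)(2/6)(4/6) = 2/27; P(data | r = 5) = (1/6)(1/6)(5/6) = 5/216.
Weighting by the prior gives 1/4 · 25/216 = 25/864, 1/4 · 4/27 = 1/27, 1/4 · 2/27 = 1/54, 1/4 · 5/216 = 5/864; these sum to 13/144.
So P(r = 4 | data) = (1/54) / (13/144) = 8/39.

0.205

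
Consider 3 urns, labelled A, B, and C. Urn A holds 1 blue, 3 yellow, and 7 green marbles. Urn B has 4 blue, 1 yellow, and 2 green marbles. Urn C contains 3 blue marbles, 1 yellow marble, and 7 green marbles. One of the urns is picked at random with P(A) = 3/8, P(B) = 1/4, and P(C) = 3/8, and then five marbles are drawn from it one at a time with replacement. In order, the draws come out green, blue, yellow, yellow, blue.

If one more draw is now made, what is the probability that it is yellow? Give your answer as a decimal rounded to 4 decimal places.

Compute the likelihood of the observed sequence for each case: P(data | urn A) = (7/11)(1/11)(3/11)(3/11)(1/11) = 0.00039118; P(data | urn B) = (2/7)(4/7)(1/7)(1/7)(4/7) = 0.001904; P(data | urn C) = (7/11)(3/11)(1/11)(1/11)(3/11) = 0.00039118.
Multiplying each by its prior: 3/8 · 0.00039118 = 0.00014669, 1/4 · 0.001904 = 0.00047599, 3/8 · 0.00039118 = 0.00014669; these sum to 0.00076938.
The posterior is then P(urn A | data) = 0.19066, P(urn B | data) = 0.61867, P(urn C | data) = 0.19066.
The predictive probability is P(yellow next | data) = (3/11)(0.19066) + (1/7)(0.61867) + (1/11)(0.19066) = 0.15771.

0.1577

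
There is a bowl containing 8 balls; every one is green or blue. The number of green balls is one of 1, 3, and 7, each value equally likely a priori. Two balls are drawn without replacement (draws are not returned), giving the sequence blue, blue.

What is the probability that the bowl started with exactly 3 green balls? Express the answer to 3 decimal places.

0.323

The likelihood of the observed sequence under each hypothesis: P(data | r = 1) = (7/8)(6/7) = 3/4; P(data | r = 3) = (5/8)(4/7) = 5/14; P(data | r = 7) = (1/8)(0/7) = 0.
Weighting by the prior gives 1/3 · 3/4 = 1/4, 1/3 · 5/14 = 5/42, 1/3 · 0 = 0; with total 31/84.
By Bayes' rule, P(r = 3 | data) = (5/42) / (31/84) = 10/31.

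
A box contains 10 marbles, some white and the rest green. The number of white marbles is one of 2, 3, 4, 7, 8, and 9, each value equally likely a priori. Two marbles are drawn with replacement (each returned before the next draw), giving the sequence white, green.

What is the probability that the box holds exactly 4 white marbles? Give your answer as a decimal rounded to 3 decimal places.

Compute the likelihood of the observed sequence for each case: P(data | r = 2) = (2/10)(8/10) = 4/25; P(data | r = 3) = (3/10)(7/10) = 21/100; P(data | r = 4) = (4/10)(6/10) = 6/25; P(data | r = 7) = (7/10)(3/10) = 21/100; P(data | r = 8) = (8/10)(2/10) = 4/25; P(data | r = 9) = (9/10)(1/10) = 9/100.
Multiplying each by its prior: 1/6 · 4/25 = 2/75, 1/6 · 21/100 = 7/200, 1/6 · 6/25 = 1/25, 1/6 · 21/100 = 7/200, 1/6 · 4/25 = 2/75, 1/6 · 9/100 = 3/200; these sum to 107/600.
By Bayes' rule, P(r = 4 | data) = (1/25) / (107/600) = 24/107.

0.224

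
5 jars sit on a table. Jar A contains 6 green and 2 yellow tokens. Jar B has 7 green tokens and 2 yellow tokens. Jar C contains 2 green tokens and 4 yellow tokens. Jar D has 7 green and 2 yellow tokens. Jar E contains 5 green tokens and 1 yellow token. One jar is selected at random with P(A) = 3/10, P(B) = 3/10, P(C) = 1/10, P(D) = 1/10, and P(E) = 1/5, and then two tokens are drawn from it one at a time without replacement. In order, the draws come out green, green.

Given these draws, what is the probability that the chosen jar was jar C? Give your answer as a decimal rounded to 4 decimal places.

For each hypothesis, P(data | H) works out to: P(data | jar A) = (6/8)(5/7) = 0.53571; P(data | jar B) = (7/9)(6/8) = 0.58333; P(data | jar C) = (2/6)(1/5) = 0.066667; P(data | jar D) = (7/9)(6/8) = 0.58333; P(data | jar E) = (5/6)(4/5) = 0.66667.
The prior-weighted likelihoods are 3/10 · 0.53571 = 0.16071, 3/10 · 0.58333 = 0.175, 1/10 · 0.066667 = 0.0066667, 1/10 · 0.58333 = 0.058333, 1/5 · 0.66667 = 0.13333; these sum to 0.53405.
So P(jar C | data) = (0.0066667) / (0.53405) = 0.012483.

0.0125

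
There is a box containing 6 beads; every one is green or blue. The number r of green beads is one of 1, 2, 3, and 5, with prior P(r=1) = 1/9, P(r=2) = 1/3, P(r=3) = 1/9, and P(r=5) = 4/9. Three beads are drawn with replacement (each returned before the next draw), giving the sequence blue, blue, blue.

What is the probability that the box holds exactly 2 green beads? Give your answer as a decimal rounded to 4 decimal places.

Under each hypothesis, the probability of the observed sequence is: P(data | r = 1) = (5/6)(5/6)(5/6) = 0.5787; P(data | r = 2) = (4/6)(4/6)(4/6) = 0.2963; P(data | r = 3) = (3/6)(3/6)(3/6) = 0.125; P(data | r = 5) = (1/6)(1/6)(1/6) = 0.0046296.
Multiplying each by its prior: 1/9 · 0.5787 = 0.0643, 1/3 · 0.2963 = 0.098765, 1/9 · 0.125 = 0.013889, 4/9 · 0.0046296 = 0.0020576; these sum to 0.17901.
So P(r = 2 | data) = (0.098765) / (0.17901) = 0.55172.

0.5517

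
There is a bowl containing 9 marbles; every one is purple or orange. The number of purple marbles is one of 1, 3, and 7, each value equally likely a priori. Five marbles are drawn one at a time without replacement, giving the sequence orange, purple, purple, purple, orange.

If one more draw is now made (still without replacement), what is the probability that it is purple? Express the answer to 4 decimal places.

For each hypothesis, P(data | H) works out to: P(data | r = 1) = (8/9)(1/8)(0/7) = 0; P(data | r = 3) = (6/9)(3/8)(2/7)(1/6)(5/5) = 1/84; P(data | r = 7) = (2/9)(7/8)(6/7)(5/6)(1/5) = 1/36.
The prior-weighted likelihoods are 1/3 · 0 = 0, 1/3 · 1/84 = 1/252, 1/3 · 1/36 = 1/108; summing to 5/378.
Normalising, the posterior is P(r = 1 | data) = 0, P(r = 3 | data) = 3/10, P(r = 7 | data) = 7/10.
The predictive probability is P(purple next | data) = (0)(3/10) + (1)(7/10) = 7/10.

0.7000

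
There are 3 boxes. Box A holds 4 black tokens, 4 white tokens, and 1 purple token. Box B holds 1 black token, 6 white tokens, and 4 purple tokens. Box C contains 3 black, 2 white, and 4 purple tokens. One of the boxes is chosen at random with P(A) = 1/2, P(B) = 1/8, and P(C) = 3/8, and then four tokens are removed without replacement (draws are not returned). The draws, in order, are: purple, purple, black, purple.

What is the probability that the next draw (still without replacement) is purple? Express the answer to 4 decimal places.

Compute the likelihood of the observed sequence for each case: P(data | box A) = (1/9)(0/8) = 0; P(data | box B) = (4/11)(3/10)(1/9)(2/8) = 0.0030303; P(data | box C) = (4/9)(3/8)(3/7)(2/6) = 0.02381.
Weighting by the prior gives 1/2 · 0 = 0, 1/8 · 0.0030303 = 0.00037879, 3/8 · 0.02381 = 0.0089286; these sum to 0.0093074.
Normalising, the posterior is P(box A | data) = 0, P(box B | data) = 0.040698, P(box C | data) = 0.9593.
Averaging over the posterior, P(purple next | data) = (1/7)(0.040698) + (1/5)(0.9593) = 0.19767.

0.1977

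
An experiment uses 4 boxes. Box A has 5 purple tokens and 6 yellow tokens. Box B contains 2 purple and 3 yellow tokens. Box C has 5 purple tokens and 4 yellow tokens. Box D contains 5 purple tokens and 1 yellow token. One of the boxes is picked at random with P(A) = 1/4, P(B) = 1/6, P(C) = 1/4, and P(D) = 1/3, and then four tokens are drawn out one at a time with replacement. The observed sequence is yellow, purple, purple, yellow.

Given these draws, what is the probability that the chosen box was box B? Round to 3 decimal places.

0.206

The likelihood of the observed sequence under each hypothesis: P(data | box A) = (6/11)(5/11)(5/11)(6/11) = 0.061471; P(data | box B) = (3/5)(2/5)(2/5)(3/5) = 0.0576; P(data | box C) = (4/9)(5/9)(5/9)(4/9) = 0.060966; P(data | box D) = (1/6)(5/6)(5/6)(1/6) = 0.01929.
Multiplying each by its prior: 1/4 · 0.061471 = 0.015368, 1/6 · 0.0576 = 0.0096, 1/4 · 0.060966 = 0.015242, 1/3 · 0.01929 = 0.00643; these sum to 0.046639.
By Bayes' rule, P(box B | data) = (0.0096) / (0.046639) = 0.20583.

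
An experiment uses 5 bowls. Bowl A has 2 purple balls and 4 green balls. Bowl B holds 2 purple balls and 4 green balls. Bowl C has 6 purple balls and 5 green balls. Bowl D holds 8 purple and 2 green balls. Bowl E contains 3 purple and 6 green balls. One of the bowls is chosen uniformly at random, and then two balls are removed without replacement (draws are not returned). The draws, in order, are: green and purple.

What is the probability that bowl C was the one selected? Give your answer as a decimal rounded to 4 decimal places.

The likelihood of the observed sequence under each hypothesis: P(data | bowl A) = (4/6)(2/5) = 0.26667; P(data | bowl B) = (4/6)(2/5) = 0.26667; P(data | bowl C) = (5/11)(6/10) = 0.27273; P(data | bowl D) = (2/10)(8/9) = 0.17778; P(data | bowl E) = (6/9)(3/8) = 0.25.
Weighting by the prior gives 1/5 · 0.26667 = 0.053333, 1/5 · 0.26667 = 0.053333, 1/5 · 0.27273 = 0.054545, 1/5 · 0.17778 = 0.035556, 1/5 · 0.25 = 0.05; with total 0.24677.
Hence P(bowl C | data) = (0.054545) / (0.24677) = 0.22104.

0.2210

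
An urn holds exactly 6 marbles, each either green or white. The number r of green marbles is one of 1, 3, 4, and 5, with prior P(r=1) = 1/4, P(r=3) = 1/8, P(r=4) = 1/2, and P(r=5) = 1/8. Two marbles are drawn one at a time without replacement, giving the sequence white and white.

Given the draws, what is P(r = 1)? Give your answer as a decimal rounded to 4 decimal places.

The likelihood of the observed sequence under each hypothesis: P(data | r = 1) = (5/6)(4/5) = 2/3; P(data | r = 3) = (3/6)(2/5) = 1/5; P(data | r = 4) = (2/6)(1/5) = 1/15; P(data | r = 5) = (1/6)(0/5) = 0.
Multiplying each by its prior: 1/4 · 2/3 = 1/6, 1/8 · 1/5 = 1/40, 1/2 · 1/15 = 1/30, 1/8 · 0 = 0; with total 9/40.
By Bayes' rule, P(r = 1 | data) = (1/6) / (9/40) = 20/27.

0.7407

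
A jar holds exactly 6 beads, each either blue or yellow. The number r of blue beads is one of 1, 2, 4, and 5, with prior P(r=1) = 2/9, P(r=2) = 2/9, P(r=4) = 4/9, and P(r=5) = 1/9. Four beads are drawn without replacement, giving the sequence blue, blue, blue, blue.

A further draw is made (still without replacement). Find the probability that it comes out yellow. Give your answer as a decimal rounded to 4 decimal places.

For each hypothesis, P(data | H) works out to: P(data | r = 1) = (1/6)(0/5) = 0; P(data | r = 2) = (2/6)(1/5)(0/4) = 0; P(data | r = 4) = (4/6)(3/5)(2/4)(1/3) = 1/15; P(data | r = 5) = (5/6)(4/5)(3/4)(2/3) = 1/3.
Weighting by the prior gives 2/9 · 0 = 0, 2/9 · 0 = 0, 4/9 · 1/15 = 4/135, 1/9 · 1/3 = 1/27; with total 1/15.
The posterior is then P(r = 1 | data) = 0, P(r = 2 | data) = 0, P(r = 4 | data) = 4/9, P(r = 5 | data) = 5/9.
Averaging over the posterior, P(yellow next | data) = (1)(4/9) + (1/2)(5/9) = 13/18.

0.7222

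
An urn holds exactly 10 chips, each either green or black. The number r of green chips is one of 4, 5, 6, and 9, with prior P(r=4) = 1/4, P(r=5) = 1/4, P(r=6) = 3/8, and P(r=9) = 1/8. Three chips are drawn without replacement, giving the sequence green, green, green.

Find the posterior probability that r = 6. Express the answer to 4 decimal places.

Compute the likelihood of the observed sequence for each case: P(data | r = 4) = (4/10)(3/9)(2/8) = 1/30; P(data | r = 5) = (5/10)(4/9)(3/8) = 1/12; P(data | r = 6) = (6/10)(5/9)(4/8) = 1/6; P(data | r = 9) = (9/10)(8/9)(7/8) = 7/10.
Weighting by the prior gives 1/4 · 1/30 = 1/120, 1/4 · 1/12 = 1/48, 3/8 · 1/6 = 1/16, 1/8 · 7/10 = 7/80; with total 43/240.
Hence P(r = 6 | data) = (1/16) / (43/240) = 15/43.

0.3488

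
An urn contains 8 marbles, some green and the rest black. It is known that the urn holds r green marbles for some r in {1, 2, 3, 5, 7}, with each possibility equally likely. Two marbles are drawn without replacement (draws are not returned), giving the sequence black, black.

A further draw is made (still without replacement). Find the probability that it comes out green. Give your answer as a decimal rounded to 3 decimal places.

0.327

The likelihood of the observed sequence under each hypothesis: P(data | r = 1) = (7/8)(6/7) = 3/4; P(data | r = 2) = (6/8)(5/7) = 15/28; P(data | r = 3) = (5/8)(4/7) = 5/14; P(data | r = 5) = (3/8)(2/7) = 3/28; P(data | r = 7) = (1/8)(0/7) = 0.
The prior-weighted likelihoods are 1/5 · 3/4 = 3/20, 1/5 · 15/28 = 3/28, 1/5 · 5/14 = 1/14, 1/5 · 3/28 = 3/140, 1/5 · 0 = 0; these sum to 7/20.
Dividing through by the total gives posterior P(r = 1 | data) = 3/7, P(r = 2 | data) = 15/49, P(r = 3 | data) = 10/49, P(r = 5 | data) = 3/49, P(r = 7 | data) = 0.
Averaging over the posterior, P(green next | data) = (1/6)(3/7) + (1/3)(15/49) + (1/2)(10/49) + (5/6)(3/49) = 16/49.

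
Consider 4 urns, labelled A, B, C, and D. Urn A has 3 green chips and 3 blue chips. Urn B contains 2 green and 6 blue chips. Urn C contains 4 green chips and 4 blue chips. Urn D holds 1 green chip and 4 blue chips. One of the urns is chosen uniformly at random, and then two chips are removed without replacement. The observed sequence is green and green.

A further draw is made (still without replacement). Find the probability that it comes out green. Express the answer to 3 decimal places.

For each hypothesis, P(data | H) works out to: P(data | urn A) = (3/6)(2/5) = 1/5; P(data | urn B) = (2/8)(1/7) = 1/28; P(data | urn C) = (4/8)(3/7) = 3/14; P(data | urn D) = (1/5)(0/4) = 0.
The prior-weighted likelihoods are 1/4 · 1/5 = 1/20, 1/4 · 1/28 = 1/112, 1/4 · 3/14 = 3/56, 1/4 · 0 = 0; summing to 9/80.
The posterior is then P(urn A | data) = 4/9, P(urn B | data) = 5/63, P(urn C | data) = 10/21, P(urn D | data) = 0.
The predictive probability is P(green next | data) = (1/4)(4/9) + (0)(5/63) + (1/3)(10/21) = 17/63.

0.270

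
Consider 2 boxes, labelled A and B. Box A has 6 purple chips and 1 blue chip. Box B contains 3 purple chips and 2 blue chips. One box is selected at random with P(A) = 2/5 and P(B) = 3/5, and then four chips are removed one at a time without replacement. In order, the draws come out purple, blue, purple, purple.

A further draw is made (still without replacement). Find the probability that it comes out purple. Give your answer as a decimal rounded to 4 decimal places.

0.4878

Compute the likelihood of the observed sequence for each case: P(data | box A) = (6/7)(1/6)(5/5)(4/4) = 1/7; P(data | box B) = (3/5)(2/4)(2/3)(1/2) = 1/10.
Weighting by the prior gives 2/5 · 1/7 = 2/35, 3/5 · 1/10 = 3/50; summing to 41/350.
The posterior is then P(box A | data) = 20/41, P(box B | data) = 21/41.
The predictive probability is P(purple next | data) = (1)(20/41) + (0)(21/41) = 20/41.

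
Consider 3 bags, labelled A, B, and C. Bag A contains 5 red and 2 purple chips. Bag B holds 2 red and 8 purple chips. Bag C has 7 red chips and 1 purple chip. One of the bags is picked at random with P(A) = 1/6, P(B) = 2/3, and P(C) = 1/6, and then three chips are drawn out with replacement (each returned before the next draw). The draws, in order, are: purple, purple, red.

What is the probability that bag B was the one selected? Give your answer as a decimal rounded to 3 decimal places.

Under each hypothesis, the probability of the observed sequence is: P(data | bag A) = (2/7)(2/7)(5/7) = 0.058309; P(data | bag B) = (8/10)(8/10)(2/10) = 0.128; P(data | bag C) = (1/8)(1/8)(7/8) = 0.013672.
Multiplying each by its prior: 1/6 · 0.058309 = 0.0097182, 2/3 · 0.128 = 0.085333, 1/6 · 0.013672 = 0.0022786; summing to 0.09733.
Hence P(bag B | data) = (0.085333) / (0.09733) = 0.87674.

0.877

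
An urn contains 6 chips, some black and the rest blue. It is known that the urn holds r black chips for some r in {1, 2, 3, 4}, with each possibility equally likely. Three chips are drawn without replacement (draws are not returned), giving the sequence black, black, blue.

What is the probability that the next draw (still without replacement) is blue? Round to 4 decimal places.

0.5600

Compute the likelihood of the observed sequence for each case: P(data | r = 1) = (1/6)(0/5) = 0; P(data | r = 2) = (2/6)(1/5)(4/4) = 1/15; P(data | r = 3) = (3/6)(2/5)(3/4) = 3/20; P(data | r = 4) = (4/6)(3/5)(2/4) = 1/5.
Multiplying each by its prior: 1/4 · 0 = 0, 1/4 · 1/15 = 1/60, 1/4 · 3/20 = 3/80, 1/4 · 1/5 = 1/20; summing to 5/48.
Dividing through by the total gives posterior P(r = 1 | data) = 0, P(r = 2 | data) = 4/25, P(r = 3 | data) = 9/25, P(r = 4 | data) = 12/25.
Averaging over the posterior, P(blue next | data) = (1)(4/25) + (2/3)(9/25) + (1/3)(12/25) = 14/25.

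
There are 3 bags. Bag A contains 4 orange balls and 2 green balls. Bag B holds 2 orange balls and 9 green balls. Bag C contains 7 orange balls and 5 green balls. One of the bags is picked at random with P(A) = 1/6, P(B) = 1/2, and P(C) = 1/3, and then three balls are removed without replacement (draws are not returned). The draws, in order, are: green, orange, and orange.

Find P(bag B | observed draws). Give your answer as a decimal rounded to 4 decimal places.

0.0952

Under each hypothesis, the probability of the observed sequence is: P(data | bag A) = (2/6)(4/5)(3/4) = 1/5; P(data | bag B) = (9/11)(2/10)(1/9) = 1/55; P(data | bag C) = (5/12)(7/11)(6/10) = 7/44.
Multiplying each by its prior: 1/6 · 1/5 = 1/30, 1/2 · 1/55 = 1/110, 1/3 · 7/44 = 7/132; with total 21/220.
Hence P(bag B | data) = (1/110) / (21/220) = 2/21.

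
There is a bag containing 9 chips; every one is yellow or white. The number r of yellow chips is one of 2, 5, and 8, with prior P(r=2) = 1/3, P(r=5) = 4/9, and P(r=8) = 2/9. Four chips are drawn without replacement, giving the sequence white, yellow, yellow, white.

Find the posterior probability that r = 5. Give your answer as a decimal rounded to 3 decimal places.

The likelihood of the observed sequence under each hypothesis: P(data | r = 2) = (7/9)(2/8)(1/7)(6/6) = 0.027778; P(data | r = 5) = (4/9)(5/8)(4/7)(3/6) = 0.079365; P(data | r = 8) = (1/9)(8/8)(7/7)(0/6) = 0.
Weighting by the prior gives 1/3 · 0.027778 = 0.0092593, 4/9 · 0.079365 = 0.035273, 2/9 · 0 = 0; these sum to 0.044533.
Hence P(r = 5 | data) = (0.035273) / (0.044533) = 0.79208.

0.792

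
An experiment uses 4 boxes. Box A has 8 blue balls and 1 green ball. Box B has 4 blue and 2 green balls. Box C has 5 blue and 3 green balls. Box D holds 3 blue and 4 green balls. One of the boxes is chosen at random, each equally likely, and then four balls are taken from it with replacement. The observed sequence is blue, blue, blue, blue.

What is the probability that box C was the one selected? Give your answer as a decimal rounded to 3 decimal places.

For each hypothesis, P(data | H) works out to: P(data | box A) = (8/9)(8/9)(8/9)(8/9) = 0.6243; P(data | box B) = (4/6)(4/6)(4/6)(4/6) = 0.19753; P(data | box C) = (5/8)(5/8)(5/8)(5/8) = 0.15259; P(data | box D) = (3/7)(3/7)(3/7)(3/7) = 0.033736.
The prior-weighted likelihoods are 1/4 · 0.6243 = 0.15607, 1/4 · 0.19753 = 0.049383, 1/4 · 0.15259 = 0.038147, 1/4 · 0.033736 = 0.008434; these sum to 0.25204.
So P(box C | data) = (0.038147) / (0.25204) = 0.15135.

0.151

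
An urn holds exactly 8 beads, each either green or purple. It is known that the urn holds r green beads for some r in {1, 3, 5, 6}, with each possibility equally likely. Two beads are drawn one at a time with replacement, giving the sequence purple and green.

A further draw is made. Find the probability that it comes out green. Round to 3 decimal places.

0.508

The likelihood of the observed sequence under each hypothesis: P(data | r = 1) = (7/8)(1/8) = 7/64; P(data | r = 3) = (5/8)(3/8) = 15/64; P(data | r = 5) = (3/8)(5/8) = 15/64; P(data | r = 6) = (2/8)(6/8) = 3/16.
Weighting by the prior gives 1/4 · 7/64 = 7/256, 1/4 · 15/64 = 15/256, 1/4 · 15/64 = 15/256, 1/4 · 3/16 = 3/64; summing to 49/256.
Dividing through by the total gives posterior P(r = 1 | data) = 1/7, P(r = 3 | data) = 15/49, P(r = 5 | data) = 15/49, P(r = 6 | data) = 12/49.
The predictive probability is P(green next | data) = (1/8)(1/7) + (3/8)(15/49) + (5/8)(15/49) + (3/4)(12/49) = 199/392.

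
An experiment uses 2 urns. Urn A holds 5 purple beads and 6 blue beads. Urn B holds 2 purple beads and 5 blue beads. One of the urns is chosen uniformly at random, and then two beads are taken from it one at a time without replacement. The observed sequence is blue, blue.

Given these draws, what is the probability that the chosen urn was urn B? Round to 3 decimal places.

Under each hypothesis, the probability of the observed sequence is: P(data | urn A) = (6/11)(5/10) = 3/11; P(data | urn B) = (5/7)(4/6) = 10/21.
Multiplying each by its prior: 1/2 · 3/11 = 3/22, 1/2 · 10/21 = 5/21; with total 173/462.
By Bayes' rule, P(urn B | data) = (5/21) / (173/462) = 110/173.

0.636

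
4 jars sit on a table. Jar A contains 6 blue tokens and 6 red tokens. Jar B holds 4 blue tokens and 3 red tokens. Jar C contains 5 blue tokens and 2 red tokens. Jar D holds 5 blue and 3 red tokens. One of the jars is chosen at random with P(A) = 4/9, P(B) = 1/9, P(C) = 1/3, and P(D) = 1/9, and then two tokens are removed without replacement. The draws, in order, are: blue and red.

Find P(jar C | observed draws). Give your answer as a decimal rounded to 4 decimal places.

Compute the likelihood of the observed sequence for each case: P(data | jar A) = (6/12)(6/11) = 0.27273; P(data | jar B) = (4/7)(3/6) = 0.28571; P(data | jar C) = (5/7)(2/6) = 0.2381; P(data | jar D) = (5/8)(3/7) = 0.26786.
The prior-weighted likelihoods are 4/9 · 0.27273 = 0.12121, 1/9 · 0.28571 = 0.031746, 1/3 · 0.2381 = 0.079365, 1/9 · 0.26786 = 0.029762; summing to 0.26209.
Hence P(jar C | data) = (0.079365) / (0.26209) = 0.30282.

0.3028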